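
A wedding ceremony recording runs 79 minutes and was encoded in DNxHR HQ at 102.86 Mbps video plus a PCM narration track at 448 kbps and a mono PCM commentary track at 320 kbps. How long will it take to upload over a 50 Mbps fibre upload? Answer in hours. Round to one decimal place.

79 min = 4740 s
Audio total: 448 + 320 = 768 kbps = 0.768 Mbps.
Total bitrate: 103.628 Mbps.
File: 103.628 Mbps × 4740 s = 491196.7 Mb.
At 50 Mbps: 491196.7 / 50 = 9823.9 s ≈ 2.73 hours.

2.7 hours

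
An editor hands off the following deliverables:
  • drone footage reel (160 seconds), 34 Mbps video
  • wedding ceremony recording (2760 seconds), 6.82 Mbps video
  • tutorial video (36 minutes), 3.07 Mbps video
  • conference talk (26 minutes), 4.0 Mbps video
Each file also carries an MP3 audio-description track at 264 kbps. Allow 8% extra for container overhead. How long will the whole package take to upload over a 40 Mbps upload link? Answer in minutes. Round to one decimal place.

17.5 minutes

Audio: 264 kbps = 0.264 Mbps.
drone footage reel: 34.264 Mbps × 160 s × 1.08 = 5920.8 Mb
wedding ceremony recording: 7.084 Mbps × 2760 s × 1.08 = 21116.0 Mb
tutorial video: 3.334 Mbps × 2160 s × 1.08 = 7777.6 Mb
conference talk: 4.264 Mbps × 1560 s × 1.08 = 7184.0 Mb
Total: 41998.3 Mb = 5249.8 MB.
At 40 Mbps: 41998.3 / 40 = 1050 s ≈ 17.5 minutes.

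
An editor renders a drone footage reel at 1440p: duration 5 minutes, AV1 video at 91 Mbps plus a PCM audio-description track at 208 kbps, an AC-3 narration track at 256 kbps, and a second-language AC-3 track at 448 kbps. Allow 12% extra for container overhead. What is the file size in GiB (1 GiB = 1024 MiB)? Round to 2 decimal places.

5 min = 300 s
Audio total: 208 + 256 + 448 = 912 kbps = 0.912 Mbps.
Total bitrate: 91 + 0.912 = 91.912 Mbps.
Stream data: 91.912 Mbps × 300 s = 27573.6 Mb.
With 12% container overhead: ×1.12.
30,882 Mb = 3,860,304,000 bytes ÷ 1,073,741,824 = 3.595 GiB.

3.60 GiB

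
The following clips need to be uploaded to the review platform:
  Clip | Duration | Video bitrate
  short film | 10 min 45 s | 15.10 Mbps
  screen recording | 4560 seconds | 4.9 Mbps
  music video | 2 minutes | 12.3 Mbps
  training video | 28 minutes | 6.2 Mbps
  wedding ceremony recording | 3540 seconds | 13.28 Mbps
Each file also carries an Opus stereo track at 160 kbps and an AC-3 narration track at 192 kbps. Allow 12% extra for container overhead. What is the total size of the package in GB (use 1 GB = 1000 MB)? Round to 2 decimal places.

13.26 GB

Audio total: 160 + 192 = 352 kbps = 0.352 Mbps.
short film: 15.452 Mbps × 645 s × 1.12 = 11162.5 Mb
screen recording: 5.252 Mbps × 4560 s × 1.12 = 26823.0 Mb
music video: 12.652 Mbps × 120 s × 1.12 = 1700.4 Mb
training video: 6.552 Mbps × 1680 s × 1.12 = 12328.2 Mb
wedding ceremony recording: 13.632 Mbps × 3540 s × 1.12 = 54048.2 Mb
Total: 106062.4 Mb = 13257.8 MB.
= 13.26 GB.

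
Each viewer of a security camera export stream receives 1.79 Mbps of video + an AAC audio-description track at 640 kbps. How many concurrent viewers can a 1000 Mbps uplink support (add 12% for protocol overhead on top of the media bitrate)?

367

Audio: 640 kbps = 0.640 Mbps.
Per-viewer media rate: 2.430 Mbps.
On the wire with 12% overhead: 2.722 Mbps.
1000 Mbps = 1,000 Mbps; 1,000 / 2.722 = 367.43 → 367 viewers.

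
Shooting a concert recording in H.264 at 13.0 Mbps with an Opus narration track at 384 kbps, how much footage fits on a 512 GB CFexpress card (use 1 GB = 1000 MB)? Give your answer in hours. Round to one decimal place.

Audio: 384 kbps = 0.384 Mbps.
Total bitrate: 13.0 + 0.384 = 13.384 Mbps.
Capacity: 512 GB = 4,096,000 Mb.
Recording time: 4,096,000 / 13.384 = 306,037 s ≈ 85.0 hours.

85.0 hours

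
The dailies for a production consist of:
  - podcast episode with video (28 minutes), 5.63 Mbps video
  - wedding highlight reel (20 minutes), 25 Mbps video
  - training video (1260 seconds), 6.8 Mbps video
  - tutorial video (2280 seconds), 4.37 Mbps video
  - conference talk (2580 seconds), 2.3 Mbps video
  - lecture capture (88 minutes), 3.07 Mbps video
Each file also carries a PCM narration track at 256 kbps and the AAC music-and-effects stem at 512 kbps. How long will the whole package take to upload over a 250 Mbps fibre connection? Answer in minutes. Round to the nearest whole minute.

6 minutes

Audio total: 256 + 512 = 768 kbps = 0.768 Mbps.
podcast episode with video: 6.398 Mbps × 1680 s = 10748.6 Mb
wedding highlight reel: 25.768 Mbps × 1200 s = 30921.6 Mb
training video: 7.568 Mbps × 1260 s = 9535.7 Mb
tutorial video: 5.138 Mbps × 2280 s = 11714.6 Mb
conference talk: 3.068 Mbps × 2580 s = 7915.4 Mb
lecture capture: 3.838 Mbps × 5280 s = 20264.6 Mb
Total: 91100.6 Mb = 11387.6 MB.
At 250 Mbps: 91100.6 / 250 = 364 s ≈ 6.07 minutes.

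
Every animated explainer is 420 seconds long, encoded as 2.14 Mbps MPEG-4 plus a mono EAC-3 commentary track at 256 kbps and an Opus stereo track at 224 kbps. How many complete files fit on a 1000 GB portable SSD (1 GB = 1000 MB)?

7270

Audio total: 256 + 224 = 480 kbps = 0.480 Mbps.
Total bitrate: 2.620 Mbps.
Per item: 2.620 Mbps × 420 s = 1,100 Mb = 137.6 MB.
Capacity: 1000 GB = 8,000,000 Mb; 7270.08 items → 7270 complete.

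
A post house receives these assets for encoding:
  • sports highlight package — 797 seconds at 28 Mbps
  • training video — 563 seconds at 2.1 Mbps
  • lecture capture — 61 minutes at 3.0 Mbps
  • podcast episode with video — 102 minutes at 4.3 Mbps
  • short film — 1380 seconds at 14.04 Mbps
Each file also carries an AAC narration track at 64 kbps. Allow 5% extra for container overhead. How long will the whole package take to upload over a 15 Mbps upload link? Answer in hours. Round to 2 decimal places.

Audio: 64 kbps = 0.064 Mbps.
sports highlight package: 28.064 Mbps × 797 s × 1.05 = 23485.4 Mb
training video: 2.164 Mbps × 563 s × 1.05 = 1279.2 Mb
lecture capture: 3.064 Mbps × 3660 s × 1.05 = 11775.0 Mb
podcast episode with video: 4.364 Mbps × 6120 s × 1.05 = 28043.1 Mb
short film: 14.104 Mbps × 1380 s × 1.05 = 20436.7 Mb
Total: 85019.3 Mb = 10627.4 MB.
At 15 Mbps: 85019.3 / 15 = 5668 s ≈ 1.57 hours.

1.57 hours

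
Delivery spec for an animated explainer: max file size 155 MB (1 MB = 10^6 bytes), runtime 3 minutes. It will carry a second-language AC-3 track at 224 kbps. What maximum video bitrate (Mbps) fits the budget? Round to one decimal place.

Budget: 155 MB = 1240.0 Mb.
3 min = 180 s
Total bitrate budget: 1240.0 Mb / 180 s = 6.889 Mbps.
Audio: 224 kbps = 0.224 Mbps.
Video: 6.889 − 0.224 = 6.665 Mbps.

6.7 Mbps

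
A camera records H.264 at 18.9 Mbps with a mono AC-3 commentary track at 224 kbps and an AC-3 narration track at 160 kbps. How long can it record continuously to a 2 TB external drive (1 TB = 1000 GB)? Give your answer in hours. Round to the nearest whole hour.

Audio total: 224 + 160 = 384 kbps = 0.384 Mbps.
Total bitrate: 18.9 + 0.384 = 19.284 Mbps.
Capacity: 2 TB = 16,000,000 Mb.
Recording time: 16,000,000 / 19.284 = 829,703 s ≈ 230 hours.

230 hours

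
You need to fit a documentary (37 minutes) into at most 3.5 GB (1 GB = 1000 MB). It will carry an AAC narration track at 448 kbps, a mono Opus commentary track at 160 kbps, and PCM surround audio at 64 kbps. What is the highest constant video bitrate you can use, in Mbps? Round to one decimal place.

11.9 Mbps

Budget: 3.5 GB = 28000.0 Mb.
37 min = 2220 s
Total bitrate budget: 28000.0 Mb / 2220 s = 12.613 Mbps.
Audio total: 448 + 160 + 64 = 672 kbps = 0.672 Mbps.
Video: 12.613 − 0.672 = 11.941 Mbps.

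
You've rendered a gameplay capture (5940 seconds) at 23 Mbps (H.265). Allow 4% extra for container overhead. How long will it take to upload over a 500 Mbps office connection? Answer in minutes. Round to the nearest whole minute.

5 minutes

File: 23.000 Mbps × 5940 s = 136620.0 Mb.
With 4% container overhead: ×1.04. → 142084.8 Mb.
At 500 Mbps: 142084.8 / 500 = 284.2 s ≈ 4.74 minutes.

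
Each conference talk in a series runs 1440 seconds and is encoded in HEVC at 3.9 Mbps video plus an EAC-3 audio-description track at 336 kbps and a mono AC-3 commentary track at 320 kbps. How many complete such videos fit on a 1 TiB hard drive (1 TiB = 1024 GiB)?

1340

Audio total: 336 + 320 = 656 kbps = 0.656 Mbps.
Total bitrate: 4.556 Mbps.
Per item: 4.556 Mbps × 1440 s = 6,561 Mb = 820.1 MB.
Capacity: 1 TiB = 8,796,093 Mb; 1340.74 items → 1340 complete.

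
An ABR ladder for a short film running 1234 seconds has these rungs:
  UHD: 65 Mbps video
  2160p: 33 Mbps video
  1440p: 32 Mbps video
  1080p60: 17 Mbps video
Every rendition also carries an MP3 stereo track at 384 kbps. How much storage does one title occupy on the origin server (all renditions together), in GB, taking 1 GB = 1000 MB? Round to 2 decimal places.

Audio: 384 kbps = 0.384 Mbps.
Sum of rendition bitrates: (65+0.384) + (33+0.384) + (32+0.384) + (17+0.384) = 148.536 Mbps.
× 1234 s = 183,293 Mb = 22,912 MB = 22.91 GB.

22.91 GB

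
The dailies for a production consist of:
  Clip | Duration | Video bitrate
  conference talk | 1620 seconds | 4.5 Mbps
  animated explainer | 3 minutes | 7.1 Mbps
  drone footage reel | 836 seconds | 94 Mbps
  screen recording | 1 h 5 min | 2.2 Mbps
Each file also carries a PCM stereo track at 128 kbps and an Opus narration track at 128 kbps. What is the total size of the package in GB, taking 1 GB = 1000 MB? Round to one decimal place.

Audio total: 128 + 128 = 256 kbps = 0.256 Mbps.
conference talk: 4.756 Mbps × 1620 s = 7704.7 Mb
animated explainer: 7.356 Mbps × 180 s = 1324.1 Mb
drone footage reel: 94.256 Mbps × 836 s = 78798.0 Mb
screen recording: 2.456 Mbps × 3900 s = 9578.4 Mb
Total: 97405.2 Mb = 12175.7 MB.
= 12.18 GB.

12.2 GB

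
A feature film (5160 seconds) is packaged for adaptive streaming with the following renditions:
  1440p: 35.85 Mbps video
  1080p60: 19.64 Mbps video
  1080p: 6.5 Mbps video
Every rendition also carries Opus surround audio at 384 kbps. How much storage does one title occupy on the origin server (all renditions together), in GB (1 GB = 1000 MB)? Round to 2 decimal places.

Audio: 384 kbps = 0.384 Mbps.
Sum of rendition bitrates: (35.85+0.384) + (19.64+0.384) + (6.5+0.384) = 63.142 Mbps.
× 5160 s = 325,813 Mb = 40,727 MB = 40.73 GB.

40.73 GB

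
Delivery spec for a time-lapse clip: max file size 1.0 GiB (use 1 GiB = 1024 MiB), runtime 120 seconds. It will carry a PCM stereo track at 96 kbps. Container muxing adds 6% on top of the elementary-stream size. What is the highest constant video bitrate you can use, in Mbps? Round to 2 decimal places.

Budget: 1.0 GiB = 8589.9 Mb.
Stream payload after overhead: 8589.9 / 1.06 = 8103.7 Mb.
Total bitrate budget: 8103.7 Mb / 120 s = 67.531 Mbps.
Audio: 96 kbps = 0.096 Mbps.
Video: 67.531 − 0.096 = 67.435 Mbps.

67.43 Mbps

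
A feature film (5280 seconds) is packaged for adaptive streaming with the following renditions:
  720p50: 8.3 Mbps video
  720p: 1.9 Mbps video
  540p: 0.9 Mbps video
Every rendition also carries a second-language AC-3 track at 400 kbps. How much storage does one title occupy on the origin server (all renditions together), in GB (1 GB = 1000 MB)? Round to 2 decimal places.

8.12 GB

Audio: 400 kbps = 0.400 Mbps.
Sum of rendition bitrates: (8.3+0.400) + (1.9+0.400) + (0.9+0.400) = 12.300 Mbps.
× 5280 s = 64,944 Mb = 8,118 MB = 8.118 GB.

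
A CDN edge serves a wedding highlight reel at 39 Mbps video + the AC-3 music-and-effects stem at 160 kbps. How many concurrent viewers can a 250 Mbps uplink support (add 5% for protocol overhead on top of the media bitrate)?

Audio: 160 kbps = 0.160 Mbps.
Per-viewer media rate: 39.160 Mbps.
On the wire with 5% overhead: 41.118 Mbps.
250 Mbps = 250.0 Mbps; 250.0 / 41.118 = 6.08 → 6 viewers.

6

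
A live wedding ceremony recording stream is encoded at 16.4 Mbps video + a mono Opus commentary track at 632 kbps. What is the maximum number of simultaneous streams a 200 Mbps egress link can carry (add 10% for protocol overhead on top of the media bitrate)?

Audio: 632 kbps = 0.632 Mbps.
Per-viewer media rate: 17.032 Mbps.
On the wire with 10% overhead: 18.735 Mbps.
200 Mbps = 200.0 Mbps; 200.0 / 18.735 = 10.68 → 10 viewers.

10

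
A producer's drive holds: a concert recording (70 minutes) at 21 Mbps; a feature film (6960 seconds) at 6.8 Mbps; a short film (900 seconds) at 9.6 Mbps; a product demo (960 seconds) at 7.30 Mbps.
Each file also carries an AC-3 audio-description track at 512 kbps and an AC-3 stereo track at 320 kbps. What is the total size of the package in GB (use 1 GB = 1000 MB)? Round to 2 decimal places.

Audio total: 512 + 320 = 832 kbps = 0.832 Mbps.
concert recording: 21.832 Mbps × 4200 s = 91694.4 Mb
feature film: 7.632 Mbps × 6960 s = 53118.7 Mb
short film: 10.432 Mbps × 900 s = 9388.8 Mb
product demo: 8.132 Mbps × 960 s = 7806.7 Mb
Total: 162008.6 Mb = 20251.1 MB.
= 20.25 GB.

20.25 GB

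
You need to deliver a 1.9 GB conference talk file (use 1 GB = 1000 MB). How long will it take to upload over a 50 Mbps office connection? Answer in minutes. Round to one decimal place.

5.1 minutes

File: 1.9 GB = 15200.0 Mb.
At 50 Mbps: 15200.0 / 50 = 304.0 s ≈ 5.07 minutes.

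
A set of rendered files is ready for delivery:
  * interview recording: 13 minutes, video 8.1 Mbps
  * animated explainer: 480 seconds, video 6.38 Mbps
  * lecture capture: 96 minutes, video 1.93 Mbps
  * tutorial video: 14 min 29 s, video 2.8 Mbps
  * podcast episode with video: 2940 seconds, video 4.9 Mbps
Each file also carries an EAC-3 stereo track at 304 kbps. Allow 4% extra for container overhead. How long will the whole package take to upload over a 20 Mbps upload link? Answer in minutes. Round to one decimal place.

35.2 minutes

Audio: 304 kbps = 0.304 Mbps.
interview recording: 8.404 Mbps × 780 s × 1.04 = 6817.3 Mb
animated explainer: 6.684 Mbps × 480 s × 1.04 = 3336.7 Mb
lecture capture: 2.234 Mbps × 5760 s × 1.04 = 13382.6 Mb
tutorial video: 3.104 Mbps × 869 s × 1.04 = 2805.3 Mb
podcast episode with video: 5.204 Mbps × 2940 s × 1.04 = 15911.8 Mb
Total: 42253.6 Mb = 5281.7 MB.
At 20 Mbps: 42253.6 / 20 = 2113 s ≈ 35.2 minutes.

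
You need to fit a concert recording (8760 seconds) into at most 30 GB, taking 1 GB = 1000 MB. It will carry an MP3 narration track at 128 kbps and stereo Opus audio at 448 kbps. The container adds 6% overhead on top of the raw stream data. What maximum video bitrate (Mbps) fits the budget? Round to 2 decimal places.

Budget: 30 GB = 240000.0 Mb.
Stream payload after overhead: 240000.0 / 1.06 = 226415.1 Mb.
Total bitrate budget: 226415.1 Mb / 8760 s = 25.846 Mbps.
Audio total: 128 + 448 = 576 kbps = 0.576 Mbps.
Video: 25.846 − 0.576 = 25.270 Mbps.

25.27 Mbps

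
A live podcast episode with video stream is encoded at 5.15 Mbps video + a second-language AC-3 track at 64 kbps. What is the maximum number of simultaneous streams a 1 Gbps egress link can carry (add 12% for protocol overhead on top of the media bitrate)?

Audio: 64 kbps = 0.064 Mbps.
Per-viewer media rate: 5.214 Mbps.
On the wire with 12% overhead: 5.840 Mbps.
1 Gbps = 1,000 Mbps; 1,000 / 5.840 = 171.24 → 171 viewers.

171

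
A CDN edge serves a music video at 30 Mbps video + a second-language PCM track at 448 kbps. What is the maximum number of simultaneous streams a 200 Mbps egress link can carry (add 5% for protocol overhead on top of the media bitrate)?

6

Audio: 448 kbps = 0.448 Mbps.
Per-viewer media rate: 30.448 Mbps.
On the wire with 5% overhead: 31.970 Mbps.
200 Mbps = 200.0 Mbps; 200.0 / 31.970 = 6.26 → 6 viewers.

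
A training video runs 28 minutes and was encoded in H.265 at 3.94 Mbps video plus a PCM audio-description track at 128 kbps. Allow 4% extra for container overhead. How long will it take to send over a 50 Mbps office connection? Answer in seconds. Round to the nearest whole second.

28 min = 1680 s
Audio: 128 kbps = 0.128 Mbps.
Total bitrate: 4.068 Mbps.
File: 4.068 Mbps × 1680 s = 6834.2 Mb.
With 4% container overhead: ×1.04. → 7107.6 Mb.
At 50 Mbps: 7107.6 / 50 = 142.2 s ≈ 142 seconds.

142 seconds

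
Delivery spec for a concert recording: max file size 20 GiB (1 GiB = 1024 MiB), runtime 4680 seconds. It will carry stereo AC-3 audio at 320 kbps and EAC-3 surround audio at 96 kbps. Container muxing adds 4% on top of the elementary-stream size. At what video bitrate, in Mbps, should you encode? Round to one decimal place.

Budget: 20 GiB = 171798.7 Mb.
Stream payload after overhead: 171798.7 / 1.04 = 165191.0 Mb.
Total bitrate budget: 165191.0 Mb / 4680 s = 35.297 Mbps.
Audio total: 320 + 96 = 416 kbps = 0.416 Mbps.
Video: 35.297 − 0.416 = 34.881 Mbps.

34.9 Mbps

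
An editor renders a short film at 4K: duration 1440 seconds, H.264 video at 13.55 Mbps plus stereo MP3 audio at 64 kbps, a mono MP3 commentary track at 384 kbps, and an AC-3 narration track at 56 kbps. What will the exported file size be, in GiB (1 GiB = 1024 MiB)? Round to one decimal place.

Audio total: 64 + 384 + 56 = 504 kbps = 0.504 Mbps.
Total bitrate: 13.55 + 0.504 = 14.054 Mbps.
Stream data: 14.054 Mbps × 1440 s = 20237.8 Mb.
20,238 Mb = 2,529,720,000 bytes ÷ 1,073,741,824 = 2.356 GiB.

2.4 GiB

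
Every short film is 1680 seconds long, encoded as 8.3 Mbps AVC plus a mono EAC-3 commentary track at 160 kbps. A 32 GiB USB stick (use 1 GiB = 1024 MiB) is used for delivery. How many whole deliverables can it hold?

Audio: 160 kbps = 0.160 Mbps.
Total bitrate: 8.460 Mbps.
Per item: 8.460 Mbps × 1680 s = 14,213 Mb = 1,777 MB.
Capacity: 32 GiB = 274,878 Mb; 19.34 items → 19 complete.

19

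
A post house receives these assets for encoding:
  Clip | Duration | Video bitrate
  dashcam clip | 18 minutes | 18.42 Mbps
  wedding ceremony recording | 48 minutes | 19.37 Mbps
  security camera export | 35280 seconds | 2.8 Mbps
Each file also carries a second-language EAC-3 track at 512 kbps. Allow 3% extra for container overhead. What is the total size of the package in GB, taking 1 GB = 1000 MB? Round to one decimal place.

25.0 GB

Audio: 512 kbps = 0.512 Mbps.
dashcam clip: 18.932 Mbps × 1080 s × 1.03 = 21060.0 Mb
wedding ceremony recording: 19.882 Mbps × 2880 s × 1.03 = 58978.0 Mb
security camera export: 3.312 Mbps × 35280 s × 1.03 = 120352.8 Mb
Total: 200390.7 Mb = 25048.8 MB.
= 25.05 GB.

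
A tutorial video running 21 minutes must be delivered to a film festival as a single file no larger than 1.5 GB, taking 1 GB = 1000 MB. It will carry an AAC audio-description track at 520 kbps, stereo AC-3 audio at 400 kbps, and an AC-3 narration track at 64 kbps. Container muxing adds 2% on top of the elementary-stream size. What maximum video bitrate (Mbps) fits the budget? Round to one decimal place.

Budget: 1.5 GB = 12000.0 Mb.
Stream payload after overhead: 12000.0 / 1.02 = 11764.7 Mb.
21 min = 1260 s
Total bitrate budget: 11764.7 Mb / 1260 s = 9.337 Mbps.
Audio total: 520 + 400 + 64 = 984 kbps = 0.984 Mbps.
Video: 9.337 − 0.984 = 8.353 Mbps.

8.4 Mbps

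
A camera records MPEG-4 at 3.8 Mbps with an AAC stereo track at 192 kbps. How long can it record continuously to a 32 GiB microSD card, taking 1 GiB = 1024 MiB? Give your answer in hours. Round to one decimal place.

19.1 hours

Audio: 192 kbps = 0.192 Mbps.
Total bitrate: 3.8 + 0.192 = 3.992 Mbps.
Capacity: 32 GiB = 274,878 Mb.
Recording time: 274,878 / 3.992 = 68,857 s ≈ 19.1 hours.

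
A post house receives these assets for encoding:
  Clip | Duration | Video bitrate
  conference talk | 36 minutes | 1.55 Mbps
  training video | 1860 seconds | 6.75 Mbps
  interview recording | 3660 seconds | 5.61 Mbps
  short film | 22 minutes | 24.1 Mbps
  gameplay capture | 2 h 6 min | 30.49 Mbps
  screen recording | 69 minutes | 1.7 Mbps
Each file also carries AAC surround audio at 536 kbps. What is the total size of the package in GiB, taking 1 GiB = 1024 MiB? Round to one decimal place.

Audio: 536 kbps = 0.536 Mbps.
conference talk: 2.086 Mbps × 2160 s = 4505.8 Mb
training video: 7.286 Mbps × 1860 s = 13552.0 Mb
interview recording: 6.146 Mbps × 3660 s = 22494.4 Mb
short film: 24.636 Mbps × 1320 s = 32519.5 Mb
gameplay capture: 31.026 Mbps × 7560 s = 234556.6 Mb
screen recording: 2.236 Mbps × 4140 s = 9257.0 Mb
Total: 316885.2 Mb = 39610.7 MB.
= 36.89 GiB.

36.9 GiB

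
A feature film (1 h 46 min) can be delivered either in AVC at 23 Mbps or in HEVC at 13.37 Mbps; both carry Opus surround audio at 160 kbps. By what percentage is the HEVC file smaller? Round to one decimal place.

41.6%

1 h 46 min = 106 min = 6360 s
Audio: 160 kbps = 0.160 Mbps.
AVC: 23.160 Mbps × 6360 s = 147297.6 Mb = 17.148 GiB.
HEVC: 13.530 Mbps × 6360 s = 86050.8 Mb = 10.018 GiB.
Reduction: (1 − 10.018/17.148) × 100 = 41.58%.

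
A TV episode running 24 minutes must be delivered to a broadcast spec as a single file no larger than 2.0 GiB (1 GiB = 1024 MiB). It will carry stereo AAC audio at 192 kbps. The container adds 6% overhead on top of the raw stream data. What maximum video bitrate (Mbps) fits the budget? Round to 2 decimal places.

11.06 Mbps

Budget: 2.0 GiB = 17179.9 Mb.
Stream payload after overhead: 17179.9 / 1.06 = 16207.4 Mb.
24 min = 1440 s
Total bitrate budget: 16207.4 Mb / 1440 s = 11.255 Mbps.
Audio: 192 kbps = 0.192 Mbps.
Video: 11.255 − 0.192 = 11.063 Mbps.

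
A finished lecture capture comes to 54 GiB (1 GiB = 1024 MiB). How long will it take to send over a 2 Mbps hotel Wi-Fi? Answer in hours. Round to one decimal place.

File: 54 GiB = 463856.5 Mb.
At 2 Mbps: 463856.5 / 2 = 231928.2 s ≈ 64.4 hours.

64.4 hours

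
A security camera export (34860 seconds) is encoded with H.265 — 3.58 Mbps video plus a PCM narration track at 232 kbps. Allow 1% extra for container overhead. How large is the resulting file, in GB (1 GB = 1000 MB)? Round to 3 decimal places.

Audio: 232 kbps = 0.232 Mbps.
Total bitrate: 3.58 + 0.232 = 3.812 Mbps.
Stream data: 3.812 Mbps × 34860 s = 132886.3 Mb.
With 1% container overhead: ×1.01.
134,215 Mb ÷ 8 = 16,777 MB → 16.78 GB.

16.777 GB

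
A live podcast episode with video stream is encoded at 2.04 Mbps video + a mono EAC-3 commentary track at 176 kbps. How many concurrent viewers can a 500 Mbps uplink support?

Audio: 176 kbps = 0.176 Mbps.
Per-viewer media rate: 2.216 Mbps.
500 Mbps = 500.0 Mbps; 500.0 / 2.216 = 225.63 → 225 viewers.

225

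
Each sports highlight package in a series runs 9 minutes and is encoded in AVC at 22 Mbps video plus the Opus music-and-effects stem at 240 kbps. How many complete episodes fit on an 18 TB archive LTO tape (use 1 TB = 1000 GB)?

11990

9 min = 540 s
Audio: 240 kbps = 0.240 Mbps.
Total bitrate: 22.240 Mbps.
Per item: 22.240 Mbps × 540 s = 12,010 Mb = 1,501 MB.
Capacity: 18 TB = 144,000,000 Mb; 11990.41 items → 11990 complete.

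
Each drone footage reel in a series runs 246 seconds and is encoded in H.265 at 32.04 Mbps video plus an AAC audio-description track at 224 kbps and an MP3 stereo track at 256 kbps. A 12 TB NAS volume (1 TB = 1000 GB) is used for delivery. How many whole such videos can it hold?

12000

Audio total: 224 + 256 = 480 kbps = 0.480 Mbps.
Total bitrate: 32.520 Mbps.
Per item: 32.520 Mbps × 246 s = 8,000 Mb = 1,000.0 MB.
Capacity: 12 TB = 96,000,000 Mb; 12000.12 items → 12000 complete.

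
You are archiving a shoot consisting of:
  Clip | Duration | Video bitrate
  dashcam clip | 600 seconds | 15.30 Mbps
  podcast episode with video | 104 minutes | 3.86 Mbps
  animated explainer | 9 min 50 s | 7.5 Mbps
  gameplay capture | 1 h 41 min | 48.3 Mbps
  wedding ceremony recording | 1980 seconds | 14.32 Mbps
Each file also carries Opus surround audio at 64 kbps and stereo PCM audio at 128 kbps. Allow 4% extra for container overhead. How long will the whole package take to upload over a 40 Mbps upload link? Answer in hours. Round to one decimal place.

Audio total: 64 + 128 = 192 kbps = 0.192 Mbps.
dashcam clip: 15.492 Mbps × 600 s × 1.04 = 9667.0 Mb
podcast episode with video: 4.052 Mbps × 6240 s × 1.04 = 26295.9 Mb
animated explainer: 7.692 Mbps × 590 s × 1.04 = 4719.8 Mb
gameplay capture: 48.492 Mbps × 6060 s × 1.04 = 305616.0 Mb
wedding ceremony recording: 14.512 Mbps × 1980 s × 1.04 = 29883.1 Mb
Total: 376181.8 Mb = 47022.7 MB.
At 40 Mbps: 376181.8 / 40 = 9405 s ≈ 2.61 hours.

2.6 hours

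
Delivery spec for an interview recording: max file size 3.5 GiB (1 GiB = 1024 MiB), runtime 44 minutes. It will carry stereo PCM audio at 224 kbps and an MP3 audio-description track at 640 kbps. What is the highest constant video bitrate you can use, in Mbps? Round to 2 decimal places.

Budget: 3.5 GiB = 30064.8 Mb.
44 min = 2640 s
Total bitrate budget: 30064.8 Mb / 2640 s = 11.388 Mbps.
Audio total: 224 + 640 = 864 kbps = 0.864 Mbps.
Video: 11.388 − 0.864 = 10.524 Mbps.

10.52 Mbps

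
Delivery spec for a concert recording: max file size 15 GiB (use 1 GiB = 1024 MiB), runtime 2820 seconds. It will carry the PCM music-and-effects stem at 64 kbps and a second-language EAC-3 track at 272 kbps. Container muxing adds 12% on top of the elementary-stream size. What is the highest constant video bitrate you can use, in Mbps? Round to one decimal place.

Budget: 15 GiB = 128849.0 Mb.
Stream payload after overhead: 128849.0 / 1.12 = 115043.8 Mb.
Total bitrate budget: 115043.8 Mb / 2820 s = 40.796 Mbps.
Audio total: 64 + 272 = 336 kbps = 0.336 Mbps.
Video: 40.796 − 0.336 = 40.460 Mbps.

40.5 Mbps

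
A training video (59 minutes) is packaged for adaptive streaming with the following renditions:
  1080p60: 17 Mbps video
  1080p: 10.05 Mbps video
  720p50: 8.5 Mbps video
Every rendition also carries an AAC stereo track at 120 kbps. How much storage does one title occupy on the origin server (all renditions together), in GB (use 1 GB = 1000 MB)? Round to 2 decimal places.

59 min = 3540 s
Audio: 120 kbps = 0.120 Mbps.
Sum of rendition bitrates: (17+0.120) + (10.05+0.120) + (8.5+0.120) = 35.910 Mbps.
× 3540 s = 127,121 Mb = 15,890 MB = 15.89 GB.

15.89 GB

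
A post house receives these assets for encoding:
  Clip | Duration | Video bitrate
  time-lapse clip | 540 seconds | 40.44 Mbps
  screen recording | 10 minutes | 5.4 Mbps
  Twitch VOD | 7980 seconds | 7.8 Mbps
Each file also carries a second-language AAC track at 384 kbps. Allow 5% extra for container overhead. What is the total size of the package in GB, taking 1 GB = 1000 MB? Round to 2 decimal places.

11.92 GB

Audio: 384 kbps = 0.384 Mbps.
time-lapse clip: 40.824 Mbps × 540 s × 1.05 = 23147.2 Mb
screen recording: 5.784 Mbps × 600 s × 1.05 = 3643.9 Mb
Twitch VOD: 8.184 Mbps × 7980 s × 1.05 = 68573.7 Mb
Total: 95364.9 Mb = 11920.6 MB.
= 11.92 GB.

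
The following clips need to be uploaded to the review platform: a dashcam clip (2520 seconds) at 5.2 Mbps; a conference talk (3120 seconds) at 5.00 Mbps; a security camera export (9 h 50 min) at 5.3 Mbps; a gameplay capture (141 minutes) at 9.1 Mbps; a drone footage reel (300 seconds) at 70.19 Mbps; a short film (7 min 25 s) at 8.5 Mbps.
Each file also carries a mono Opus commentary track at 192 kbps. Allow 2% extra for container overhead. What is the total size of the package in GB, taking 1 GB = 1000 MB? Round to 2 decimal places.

41.79 GB

Audio: 192 kbps = 0.192 Mbps.
dashcam clip: 5.392 Mbps × 2520 s × 1.02 = 13859.6 Mb
conference talk: 5.192 Mbps × 3120 s × 1.02 = 16523.0 Mb
security camera export: 5.492 Mbps × 35400 s × 1.02 = 198305.1 Mb
gameplay capture: 9.292 Mbps × 8460 s × 1.02 = 80182.5 Mb
drone footage reel: 70.382 Mbps × 300 s × 1.02 = 21536.9 Mb
short film: 8.692 Mbps × 445 s × 1.02 = 3945.3 Mb
Total: 334352.5 Mb = 41794.1 MB.
= 41.79 GB.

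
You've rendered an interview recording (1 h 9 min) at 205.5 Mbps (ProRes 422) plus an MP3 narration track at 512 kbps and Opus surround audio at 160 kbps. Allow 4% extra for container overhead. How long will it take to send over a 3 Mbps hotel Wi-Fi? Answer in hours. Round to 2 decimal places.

1 h 9 min = 69 min = 4140 s
Audio total: 512 + 160 = 672 kbps = 0.672 Mbps.
Total bitrate: 206.172 Mbps.
File: 206.172 Mbps × 4140 s = 853552.1 Mb.
With 4% container overhead: ×1.04. → 887694.2 Mb.
At 3 Mbps: 887694.2 / 3 = 295898.1 s ≈ 82.2 hours.

82.19 hours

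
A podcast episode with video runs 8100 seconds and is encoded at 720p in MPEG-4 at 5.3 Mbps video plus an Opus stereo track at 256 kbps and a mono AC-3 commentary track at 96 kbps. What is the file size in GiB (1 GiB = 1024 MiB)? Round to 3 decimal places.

Audio total: 256 + 96 = 352 kbps = 0.352 Mbps.
Total bitrate: 5.3 + 0.352 = 5.652 Mbps.
Stream data: 5.652 Mbps × 8100 s = 45781.2 Mb.
45,781 Mb = 5,722,650,000 bytes ÷ 1,073,741,824 = 5.330 GiB.

5.330 GiB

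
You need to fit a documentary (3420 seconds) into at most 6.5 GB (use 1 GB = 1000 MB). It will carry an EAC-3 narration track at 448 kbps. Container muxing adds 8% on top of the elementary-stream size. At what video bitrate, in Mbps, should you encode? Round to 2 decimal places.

Budget: 6.5 GB = 52000.0 Mb.
Stream payload after overhead: 52000.0 / 1.08 = 48148.1 Mb.
Total bitrate budget: 48148.1 Mb / 3420 s = 14.078 Mbps.
Audio: 448 kbps = 0.448 Mbps.
Video: 14.078 − 0.448 = 13.630 Mbps.

13.63 Mbps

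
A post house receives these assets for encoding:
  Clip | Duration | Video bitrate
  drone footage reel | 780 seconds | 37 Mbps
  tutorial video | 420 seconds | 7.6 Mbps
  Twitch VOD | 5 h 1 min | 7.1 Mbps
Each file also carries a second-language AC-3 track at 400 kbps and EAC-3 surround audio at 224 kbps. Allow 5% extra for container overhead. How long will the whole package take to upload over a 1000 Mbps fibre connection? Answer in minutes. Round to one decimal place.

Audio total: 400 + 224 = 624 kbps = 0.624 Mbps.
drone footage reel: 37.624 Mbps × 780 s × 1.05 = 30814.1 Mb
tutorial video: 8.224 Mbps × 420 s × 1.05 = 3626.8 Mb
Twitch VOD: 7.724 Mbps × 18060 s × 1.05 = 146470.2 Mb
Total: 180911.1 Mb = 22613.9 MB.
At 1000 Mbps: 180911.1 / 1000 = 181 s ≈ 3.02 minutes.

3.0 minutes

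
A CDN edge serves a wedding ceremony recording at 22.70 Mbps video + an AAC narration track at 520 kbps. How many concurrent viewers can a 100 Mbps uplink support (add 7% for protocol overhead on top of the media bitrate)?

4

Audio: 520 kbps = 0.520 Mbps.
Per-viewer media rate: 23.220 Mbps.
On the wire with 7% overhead: 24.845 Mbps.
100 Mbps = 100.0 Mbps; 100.0 / 24.845 = 4.02 → 4 viewers.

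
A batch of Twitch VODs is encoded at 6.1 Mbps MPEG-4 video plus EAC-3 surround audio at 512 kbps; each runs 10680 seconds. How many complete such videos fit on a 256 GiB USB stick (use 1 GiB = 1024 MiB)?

Audio: 512 kbps = 0.512 Mbps.
Total bitrate: 6.612 Mbps.
Per item: 6.612 Mbps × 10680 s = 70,616 Mb = 8,827 MB.
Capacity: 256 GiB = 2,199,023 Mb; 31.14 items → 31 complete.

31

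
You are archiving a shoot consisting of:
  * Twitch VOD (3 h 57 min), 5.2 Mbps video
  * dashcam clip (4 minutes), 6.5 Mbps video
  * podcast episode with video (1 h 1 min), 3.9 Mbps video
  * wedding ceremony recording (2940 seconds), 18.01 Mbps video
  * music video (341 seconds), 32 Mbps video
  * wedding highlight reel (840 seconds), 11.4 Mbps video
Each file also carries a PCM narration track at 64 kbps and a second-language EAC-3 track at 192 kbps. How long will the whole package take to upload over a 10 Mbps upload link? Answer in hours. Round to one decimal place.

Audio total: 64 + 192 = 256 kbps = 0.256 Mbps.
Twitch VOD: 5.456 Mbps × 14220 s = 77584.3 Mb
dashcam clip: 6.756 Mbps × 240 s = 1621.4 Mb
podcast episode with video: 4.156 Mbps × 3660 s = 15211.0 Mb
wedding ceremony recording: 18.266 Mbps × 2940 s = 53702.0 Mb
music video: 32.256 Mbps × 341 s = 10999.3 Mb
wedding highlight reel: 11.656 Mbps × 840 s = 9791.0 Mb
Total: 168909.1 Mb = 21113.6 MB.
At 10 Mbps: 168909.1 / 10 = 16891 s ≈ 4.69 hours.

4.7 hours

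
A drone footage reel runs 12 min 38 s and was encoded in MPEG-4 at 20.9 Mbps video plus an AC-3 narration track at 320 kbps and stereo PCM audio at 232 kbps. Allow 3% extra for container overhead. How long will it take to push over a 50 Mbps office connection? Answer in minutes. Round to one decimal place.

12 min 38 s = 758 s
Audio total: 320 + 232 = 552 kbps = 0.552 Mbps.
Total bitrate: 21.452 Mbps.
File: 21.452 Mbps × 758 s = 16260.6 Mb.
With 3% container overhead: ×1.03. → 16748.4 Mb.
At 50 Mbps: 16748.4 / 50 = 335.0 s ≈ 5.58 minutes.

5.6 minutes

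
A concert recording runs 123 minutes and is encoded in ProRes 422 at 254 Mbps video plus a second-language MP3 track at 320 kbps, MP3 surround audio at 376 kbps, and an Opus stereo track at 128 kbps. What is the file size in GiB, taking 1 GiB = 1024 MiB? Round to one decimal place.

123 min = 7380 s
Audio total: 320 + 376 + 128 = 824 kbps = 0.824 Mbps.
Total bitrate: 254 + 0.824 = 254.824 Mbps.
Stream data: 254.824 Mbps × 7380 s = 1880601.1 Mb.
1,880,601 Mb = 235,075,140,000 bytes ÷ 1,073,741,824 = 218.9 GiB.

218.9 GiB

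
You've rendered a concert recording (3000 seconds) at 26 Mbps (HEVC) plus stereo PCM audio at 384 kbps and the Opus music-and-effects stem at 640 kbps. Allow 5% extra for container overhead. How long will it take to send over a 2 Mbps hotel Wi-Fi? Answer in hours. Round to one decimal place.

Audio total: 384 + 640 = 1024 kbps = 1.024 Mbps.
Total bitrate: 27.024 Mbps.
File: 27.024 Mbps × 3000 s = 81072.0 Mb.
With 5% container overhead: ×1.05. → 85125.6 Mb.
At 2 Mbps: 85125.6 / 2 = 42562.8 s ≈ 11.8 hours.

11.8 hours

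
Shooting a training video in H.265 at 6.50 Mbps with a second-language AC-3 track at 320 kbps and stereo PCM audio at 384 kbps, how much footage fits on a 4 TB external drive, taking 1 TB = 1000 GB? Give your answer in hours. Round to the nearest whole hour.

Audio total: 320 + 384 = 704 kbps = 0.704 Mbps.
Total bitrate: 6.50 + 0.704 = 7.204 Mbps.
Capacity: 4 TB = 32,000,000 Mb.
Recording time: 32,000,000 / 7.204 = 4,441,977 s ≈ 1,234 hours.

1234 hours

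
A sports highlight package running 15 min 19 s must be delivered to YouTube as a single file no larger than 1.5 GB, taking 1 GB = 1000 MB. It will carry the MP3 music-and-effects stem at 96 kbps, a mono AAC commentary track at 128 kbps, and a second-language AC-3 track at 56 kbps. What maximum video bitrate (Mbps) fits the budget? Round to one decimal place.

12.8 Mbps

Budget: 1.5 GB = 12000.0 Mb.
15 min 19 s = 919 s
Total bitrate budget: 12000.0 Mb / 919 s = 13.058 Mbps.
Audio total: 96 + 128 + 56 = 280 kbps = 0.280 Mbps.
Video: 13.058 − 0.280 = 12.778 Mbps.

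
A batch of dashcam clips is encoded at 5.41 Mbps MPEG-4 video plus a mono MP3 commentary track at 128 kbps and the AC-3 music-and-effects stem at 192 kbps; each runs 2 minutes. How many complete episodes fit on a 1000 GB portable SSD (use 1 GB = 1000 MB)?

11634

2 min = 120 s
Audio total: 128 + 192 = 320 kbps = 0.320 Mbps.
Total bitrate: 5.730 Mbps.
Per item: 5.730 Mbps × 120 s = 687.6 Mb = 85.95 MB.
Capacity: 1000 GB = 8,000,000 Mb; 11634.67 items → 11634 complete.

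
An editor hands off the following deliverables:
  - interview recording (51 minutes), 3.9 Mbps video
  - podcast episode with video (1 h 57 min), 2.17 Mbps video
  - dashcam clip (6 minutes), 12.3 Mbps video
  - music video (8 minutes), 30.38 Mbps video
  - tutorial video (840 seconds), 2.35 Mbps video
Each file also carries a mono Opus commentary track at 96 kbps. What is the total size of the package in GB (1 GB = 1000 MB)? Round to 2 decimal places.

6.16 GB

Audio: 96 kbps = 0.096 Mbps.
interview recording: 3.996 Mbps × 3060 s = 12227.8 Mb
podcast episode with video: 2.266 Mbps × 7020 s = 15907.3 Mb
dashcam clip: 12.396 Mbps × 360 s = 4462.6 Mb
music video: 30.476 Mbps × 480 s = 14628.5 Mb
tutorial video: 2.446 Mbps × 840 s = 2054.6 Mb
Total: 49280.8 Mb = 6160.1 MB.
= 6.160 GB.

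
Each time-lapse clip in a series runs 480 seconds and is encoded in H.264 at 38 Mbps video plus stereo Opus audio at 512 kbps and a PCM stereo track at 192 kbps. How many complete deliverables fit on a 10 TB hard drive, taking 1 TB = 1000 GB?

4306

Audio total: 512 + 192 = 704 kbps = 0.704 Mbps.
Total bitrate: 38.704 Mbps.
Per item: 38.704 Mbps × 480 s = 18,578 Mb = 2,322 MB.
Capacity: 10 TB = 80,000,000 Mb; 4306.19 items → 4306 complete.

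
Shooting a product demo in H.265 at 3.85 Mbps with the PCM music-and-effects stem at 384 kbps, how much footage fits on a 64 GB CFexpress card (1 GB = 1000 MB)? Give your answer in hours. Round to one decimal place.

33.6 hours

Audio: 384 kbps = 0.384 Mbps.
Total bitrate: 3.85 + 0.384 = 4.234 Mbps.
Capacity: 64 GB = 512,000 Mb.
Recording time: 512,000 / 4.234 = 120,926 s ≈ 33.6 hours.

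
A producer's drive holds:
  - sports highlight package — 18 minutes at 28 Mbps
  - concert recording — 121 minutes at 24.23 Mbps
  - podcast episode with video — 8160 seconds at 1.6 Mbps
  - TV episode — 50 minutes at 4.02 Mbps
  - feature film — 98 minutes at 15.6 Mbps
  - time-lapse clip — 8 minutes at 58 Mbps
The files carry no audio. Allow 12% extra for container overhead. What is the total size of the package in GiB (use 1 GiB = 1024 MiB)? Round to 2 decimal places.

sports highlight package: 28.000 Mbps × 1080 s × 1.12 = 33868.8 Mb
concert recording: 24.230 Mbps × 7260 s × 1.12 = 197019.0 Mb
podcast episode with video: 1.600 Mbps × 8160 s × 1.12 = 14622.7 Mb
TV episode: 4.020 Mbps × 3000 s × 1.12 = 13507.2 Mb
feature film: 15.600 Mbps × 5880 s × 1.12 = 102735.4 Mb
time-lapse clip: 58.000 Mbps × 480 s × 1.12 = 31180.8 Mb
Total: 392933.9 Mb = 49116.7 MB.
= 45.74 GiB.

45.74 GiB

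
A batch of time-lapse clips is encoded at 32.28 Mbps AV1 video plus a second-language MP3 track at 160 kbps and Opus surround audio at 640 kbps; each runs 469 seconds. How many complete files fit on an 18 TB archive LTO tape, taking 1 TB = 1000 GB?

Audio total: 160 + 640 = 800 kbps = 0.800 Mbps.
Total bitrate: 33.080 Mbps.
Per item: 33.080 Mbps × 469 s = 15,515 Mb = 1,939 MB.
Capacity: 18 TB = 144,000,000 Mb; 9281.63 items → 9281 complete.

9281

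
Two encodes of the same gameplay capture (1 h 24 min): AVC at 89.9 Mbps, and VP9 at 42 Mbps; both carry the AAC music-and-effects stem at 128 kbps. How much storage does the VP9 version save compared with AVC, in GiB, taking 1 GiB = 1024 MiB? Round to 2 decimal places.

1 h 24 min = 84 min = 5040 s
Audio: 128 kbps = 0.128 Mbps.
AVC: 90.028 Mbps × 5040 s = 453741.1 Mb = 52.822 GiB.
VP9: 42.128 Mbps × 5040 s = 212325.1 Mb = 24.718 GiB.
Saving: 52.822 − 24.718 = 28.105 GiB.

28.10 GiB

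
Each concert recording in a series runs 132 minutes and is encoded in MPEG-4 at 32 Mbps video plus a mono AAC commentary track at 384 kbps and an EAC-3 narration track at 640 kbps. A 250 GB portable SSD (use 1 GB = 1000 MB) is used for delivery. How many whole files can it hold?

7

132 min = 7920 s
Audio total: 384 + 640 = 1024 kbps = 1.024 Mbps.
Total bitrate: 33.024 Mbps.
Per item: 33.024 Mbps × 7920 s = 261,550 Mb = 32,694 MB.
Capacity: 250 GB = 2,000,000 Mb; 7.65 items → 7 complete.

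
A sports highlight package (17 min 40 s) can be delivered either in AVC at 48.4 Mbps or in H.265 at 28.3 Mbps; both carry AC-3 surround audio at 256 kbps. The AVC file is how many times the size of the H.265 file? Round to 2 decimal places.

17 min 40 s = 1060 s
Audio: 256 kbps = 0.256 Mbps.
AVC: 48.656 Mbps × 1060 s = 51575.4 Mb = 6.447 GB.
H.265: 28.556 Mbps × 1060 s = 30269.4 Mb = 3.784 GB.
Ratio: 6.447 / 3.784 = 1.704.

1.70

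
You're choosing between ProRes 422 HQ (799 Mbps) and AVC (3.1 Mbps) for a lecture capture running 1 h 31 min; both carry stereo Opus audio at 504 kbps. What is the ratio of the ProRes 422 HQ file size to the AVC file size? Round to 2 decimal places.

221.84

1 h 31 min = 91 min = 5460 s
Audio: 504 kbps = 0.504 Mbps.
ProRes 422 HQ: 799.504 Mbps × 5460 s = 4365291.8 Mb = 508.187 GiB.
AVC: 3.604 Mbps × 5460 s = 19677.8 Mb = 2.291 GiB.
Ratio: 508.187 / 2.291 = 221.838.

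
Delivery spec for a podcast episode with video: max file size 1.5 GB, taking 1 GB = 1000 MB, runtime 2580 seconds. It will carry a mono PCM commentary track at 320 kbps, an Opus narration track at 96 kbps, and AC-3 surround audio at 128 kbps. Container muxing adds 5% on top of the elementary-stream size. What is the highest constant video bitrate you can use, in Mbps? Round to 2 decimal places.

Budget: 1.5 GB = 12000.0 Mb.
Stream payload after overhead: 12000.0 / 1.05 = 11428.6 Mb.
Total bitrate budget: 11428.6 Mb / 2580 s = 4.430 Mbps.
Audio total: 320 + 96 + 128 = 544 kbps = 0.544 Mbps.
Video: 4.430 − 0.544 = 3.886 Mbps.

3.89 Mbps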